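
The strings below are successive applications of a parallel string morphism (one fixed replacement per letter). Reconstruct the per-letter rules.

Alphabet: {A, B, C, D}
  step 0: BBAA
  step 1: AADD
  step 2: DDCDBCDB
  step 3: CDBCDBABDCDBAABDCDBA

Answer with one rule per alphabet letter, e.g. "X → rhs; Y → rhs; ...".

  step 2 ⇒ step 3: DDCDBCDB ⇒ CDB·CDB·ABD·CDB·A·ABD·CDB·A
    B ↦ A
    C ↦ ABD
    D ↦ CDB
  step 0 ⇒ step 1: BBAA ⇒ A·A·D·D
    A ↦ D

A->D, B->A, C->ABD, D->CDB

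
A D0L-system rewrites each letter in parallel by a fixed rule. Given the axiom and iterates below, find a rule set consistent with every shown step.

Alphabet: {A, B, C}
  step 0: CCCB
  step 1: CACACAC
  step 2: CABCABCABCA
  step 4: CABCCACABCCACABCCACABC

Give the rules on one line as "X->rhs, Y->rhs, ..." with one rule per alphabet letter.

  step 1 ⇒ step 2: CACACAC ⇒ CA·B·CA·B·CA·B·CA
    A ↦ B
    C ↦ CA
  step 0 ⇒ step 1: CCCB ⇒ CA·CA·CA·C
    B ↦ C

A->B, B->C, C->CA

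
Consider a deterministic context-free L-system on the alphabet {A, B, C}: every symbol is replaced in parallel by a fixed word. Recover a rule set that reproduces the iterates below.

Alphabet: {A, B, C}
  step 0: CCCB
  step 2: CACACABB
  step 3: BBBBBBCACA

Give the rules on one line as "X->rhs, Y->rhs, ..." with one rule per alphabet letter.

  step 2 ⇒ step 3: CACACABB ⇒ B·B·B·B·B·B·CA·CA
    A ↦ B
    B ↦ CA
    C ↦ B

A->B, B->CA, C->B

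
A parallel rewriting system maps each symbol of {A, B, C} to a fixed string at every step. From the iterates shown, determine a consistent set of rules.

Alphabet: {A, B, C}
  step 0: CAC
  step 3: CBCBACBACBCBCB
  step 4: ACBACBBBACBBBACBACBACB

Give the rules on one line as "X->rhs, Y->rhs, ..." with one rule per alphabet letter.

A->BB, B->CB, C->A

  step 3 ⇒ step 4: CBCBACBACBCBCB ⇒ A·CB·A·CB·BB·A·CB·BB·A·CB·A·CB·A·CB
    A ↦ BB
    B ↦ CB
    C ↦ A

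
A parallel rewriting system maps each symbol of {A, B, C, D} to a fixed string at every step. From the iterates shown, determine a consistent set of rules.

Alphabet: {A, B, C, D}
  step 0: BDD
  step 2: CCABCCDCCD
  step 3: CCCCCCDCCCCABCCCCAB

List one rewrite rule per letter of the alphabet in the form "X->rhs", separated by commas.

  step 2 ⇒ step 3: CCABCCDCCD ⇒ CC·CC·C·CD·CC·CC·AB·CC·CC·AB
    A ↦ C
    B ↦ CD
    C ↦ CC
    D ↦ AB

A->C, B->CD, C->CC, D->AB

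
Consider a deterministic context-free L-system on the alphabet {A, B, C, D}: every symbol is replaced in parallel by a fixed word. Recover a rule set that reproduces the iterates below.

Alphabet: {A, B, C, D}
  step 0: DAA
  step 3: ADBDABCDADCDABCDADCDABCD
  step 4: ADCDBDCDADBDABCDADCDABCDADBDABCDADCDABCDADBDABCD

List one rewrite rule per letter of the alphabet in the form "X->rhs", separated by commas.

A->AD, B->BD, C->AB, D->CD

  step 3 ⇒ step 4: ADBDABCDADCDABCDADCDABCD ⇒ AD·CD·BD·CD·AD·BD·AB·CD·AD·CD·AB·CD·AD·BD·AB·CD·AD·CD·AB·CD·AD·BD·AB·CD
    A ↦ AD
    B ↦ BD
    C ↦ AB
    D ↦ CD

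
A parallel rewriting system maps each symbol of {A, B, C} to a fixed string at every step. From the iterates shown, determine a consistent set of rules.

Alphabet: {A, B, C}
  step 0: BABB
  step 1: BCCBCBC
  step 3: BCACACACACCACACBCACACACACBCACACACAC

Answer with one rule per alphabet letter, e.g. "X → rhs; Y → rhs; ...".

A->C, B->BC, C->ACA

  step 0 ⇒ step 1: BABB ⇒ BC·C·BC·BC
    A ↦ C
    B ↦ BC
    C ↦ ACA  (constrained at step 1)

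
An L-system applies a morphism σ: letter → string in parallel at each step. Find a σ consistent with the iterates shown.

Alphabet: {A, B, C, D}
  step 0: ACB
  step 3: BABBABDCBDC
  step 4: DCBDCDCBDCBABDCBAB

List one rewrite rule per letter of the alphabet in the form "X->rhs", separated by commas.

A->B, B->DC, C->B, D->BA

  step 3 ⇒ step 4: BABBABDCBDC ⇒ DC·B·DC·DC·B·DC·BA·B·DC·BA·B
    A ↦ B
    B ↦ DC
    C ↦ B
    D ↦ BA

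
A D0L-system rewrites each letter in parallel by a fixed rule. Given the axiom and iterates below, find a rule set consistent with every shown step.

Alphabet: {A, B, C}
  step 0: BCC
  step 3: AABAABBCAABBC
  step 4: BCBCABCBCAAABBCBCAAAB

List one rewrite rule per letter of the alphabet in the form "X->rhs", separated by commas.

  step 3 ⇒ step 4: AABAABBCAABBC ⇒ BC·BC·A·BC·BC·A·A·AB·BC·BC·A·A·AB
    A ↦ BC
    B ↦ A
    C ↦ AB

A->BC, B->A, C->AB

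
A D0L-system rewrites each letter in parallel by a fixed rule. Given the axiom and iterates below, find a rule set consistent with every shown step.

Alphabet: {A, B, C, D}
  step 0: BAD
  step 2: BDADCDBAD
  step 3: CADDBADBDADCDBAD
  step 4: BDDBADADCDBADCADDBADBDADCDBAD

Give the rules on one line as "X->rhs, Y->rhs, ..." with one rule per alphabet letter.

  step 3 ⇒ step 4: CADDBADBDADCDBAD ⇒ BD·DB·AD·AD·C·DB·AD·C·AD·DB·AD·BD·AD·C·DB·AD
    A ↦ DB
    B ↦ C
    C ↦ BD
    D ↦ AD

A->DB, B->C, C->BD, D->AD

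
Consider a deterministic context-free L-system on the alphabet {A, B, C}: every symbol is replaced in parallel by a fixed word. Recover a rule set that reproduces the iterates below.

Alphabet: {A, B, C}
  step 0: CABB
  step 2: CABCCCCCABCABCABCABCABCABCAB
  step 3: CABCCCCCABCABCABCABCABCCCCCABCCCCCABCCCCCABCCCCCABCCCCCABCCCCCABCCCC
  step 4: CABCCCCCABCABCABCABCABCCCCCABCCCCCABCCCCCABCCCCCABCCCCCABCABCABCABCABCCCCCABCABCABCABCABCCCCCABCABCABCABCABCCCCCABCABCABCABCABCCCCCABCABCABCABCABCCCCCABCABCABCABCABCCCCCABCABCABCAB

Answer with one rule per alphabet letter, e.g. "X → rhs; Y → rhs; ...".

A->C, B->CCC, C->CAB

  step 3 ⇒ step 4: CABCCCCCABCABCABCABCABCCCCCABCCCCCABCCCCCABCCCCCABCCCCCABCCCCCABCCCC ⇒ CAB·C·CCC·CAB·CAB·CAB·CAB·CAB·C·CCC·CAB·C·CCC·CAB·C·CCC·CAB·C·CCC·CAB·C·CCC·CAB·CAB·CAB·CAB·CAB·C·CCC·CAB·CAB·CAB·CAB·CAB·C·CCC·CAB·CAB·CAB·CAB·CAB·C·CCC·CAB·CAB·CAB·CAB·CAB·C·CCC·CAB·CAB·CAB·CAB·CAB·C·CCC·CAB·CAB·CAB·CAB·CAB·C·CCC·CAB·CAB·CAB·CAB
    A ↦ C
    B ↦ CCC
    C ↦ CAB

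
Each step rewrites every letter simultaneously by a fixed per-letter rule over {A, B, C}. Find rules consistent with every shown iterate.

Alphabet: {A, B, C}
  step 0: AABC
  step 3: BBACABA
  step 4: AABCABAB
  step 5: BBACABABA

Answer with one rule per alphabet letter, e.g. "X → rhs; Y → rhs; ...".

  step 4 ⇒ step 5: AABCABAB ⇒ B·B·A·CA·B·A·B·A
    A ↦ B
    B ↦ A
    C ↦ CA

A->B, B->A, C->CA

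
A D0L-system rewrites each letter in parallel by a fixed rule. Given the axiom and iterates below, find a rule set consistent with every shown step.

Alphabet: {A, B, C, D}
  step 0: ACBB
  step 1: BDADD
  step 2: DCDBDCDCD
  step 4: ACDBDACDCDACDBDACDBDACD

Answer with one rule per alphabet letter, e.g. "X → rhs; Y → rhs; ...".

A->BD, B->D, C->A, D->CD

  step 1 ⇒ step 2: BDADD ⇒ D·CD·BD·CD·CD
    A ↦ BD
    B ↦ D
    D ↦ CD
  step 0 ⇒ step 1: ACBB ⇒ BD·A·D·D
    C ↦ A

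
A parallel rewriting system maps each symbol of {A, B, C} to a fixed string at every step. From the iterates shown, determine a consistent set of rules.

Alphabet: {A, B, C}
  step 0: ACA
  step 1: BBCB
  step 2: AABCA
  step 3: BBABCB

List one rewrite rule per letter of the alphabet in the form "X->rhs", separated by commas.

  step 2 ⇒ step 3: AABCA ⇒ B·B·A·BC·B
    A ↦ B
    B ↦ A
    C ↦ BC

A->B, B->A, C->BC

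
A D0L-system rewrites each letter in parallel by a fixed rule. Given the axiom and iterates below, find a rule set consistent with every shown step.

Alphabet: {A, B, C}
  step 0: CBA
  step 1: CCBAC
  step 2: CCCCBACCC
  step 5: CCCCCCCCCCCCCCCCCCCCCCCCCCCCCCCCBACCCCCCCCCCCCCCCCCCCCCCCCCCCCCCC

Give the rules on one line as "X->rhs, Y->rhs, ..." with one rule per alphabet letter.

A->C, B->BA, C->CC

  step 1 ⇒ step 2: CCBAC ⇒ CC·CC·BA·C·CC
    A ↦ C
    B ↦ BA
    C ↦ CC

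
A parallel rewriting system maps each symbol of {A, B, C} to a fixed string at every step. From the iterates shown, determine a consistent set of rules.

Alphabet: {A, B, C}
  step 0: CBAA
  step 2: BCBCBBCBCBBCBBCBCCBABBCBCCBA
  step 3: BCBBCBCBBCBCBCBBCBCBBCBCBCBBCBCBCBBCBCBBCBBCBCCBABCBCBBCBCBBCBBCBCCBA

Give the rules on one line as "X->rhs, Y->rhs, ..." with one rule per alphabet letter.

  step 2 ⇒ step 3: BCBCBBCBCBBCBBCBCCBABBCBCCBA ⇒ BC·BBC·BC·BBC·BC·BC·BBC·BC·BBC·BC·BC·BBC·BC·BC·BBC·BC·BBC·BBC·BC·CBA·BC·BC·BBC·BC·BBC·BBC·BC·CBA
    A ↦ CBA
    B ↦ BC
    C ↦ BBC

A->CBA, B->BC, C->BBC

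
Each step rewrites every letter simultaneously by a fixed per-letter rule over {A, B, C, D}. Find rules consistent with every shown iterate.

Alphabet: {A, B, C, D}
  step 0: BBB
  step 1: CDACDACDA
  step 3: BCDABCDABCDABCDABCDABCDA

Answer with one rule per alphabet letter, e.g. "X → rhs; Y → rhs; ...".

  step 0 ⇒ step 1: BBB ⇒ CDA·CDA·CDA
    B ↦ CDA
    A ↦ DB  (constrained at step 1)
    C ↦ D  (constrained at step 1)
    D ↦ B  (constrained at step 1)

A->DB, B->CDA, C->D, D->B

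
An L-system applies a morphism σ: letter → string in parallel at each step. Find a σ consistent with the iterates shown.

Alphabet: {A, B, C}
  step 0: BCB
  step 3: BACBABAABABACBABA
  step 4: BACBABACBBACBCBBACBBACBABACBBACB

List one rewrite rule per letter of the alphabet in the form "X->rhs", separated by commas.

  step 3 ⇒ step 4: BACBABAABABACBABA ⇒ BA·CB·A·BA·CB·BA·CB·CB·BA·CB·BA·CB·A·BA·CB·BA·CB
    A ↦ CB
    B ↦ BA
    C ↦ A

A->CB, B->BA, C->A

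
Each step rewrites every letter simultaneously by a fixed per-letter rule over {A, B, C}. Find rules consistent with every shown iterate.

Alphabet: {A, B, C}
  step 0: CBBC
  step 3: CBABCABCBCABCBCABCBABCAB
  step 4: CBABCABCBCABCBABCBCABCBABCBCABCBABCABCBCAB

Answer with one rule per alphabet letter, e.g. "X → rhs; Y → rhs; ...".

A->C, B->AB, C->CB

  step 3 ⇒ step 4: CBABCABCBCABCBCABCBABCAB ⇒ CB·AB·C·AB·CB·C·AB·CB·AB·CB·C·AB·CB·AB·CB·C·AB·CB·AB·C·AB·CB·C·AB
    A ↦ C
    B ↦ AB
    C ↦ CB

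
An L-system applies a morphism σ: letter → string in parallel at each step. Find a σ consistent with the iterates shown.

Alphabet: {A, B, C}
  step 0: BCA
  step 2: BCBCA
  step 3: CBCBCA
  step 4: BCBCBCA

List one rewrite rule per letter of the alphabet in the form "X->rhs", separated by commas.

A->CA, B->C, C->B

  step 3 ⇒ step 4: CBCBCA ⇒ B·C·B·C·B·CA
    A ↦ CA
    B ↦ C
    C ↦ B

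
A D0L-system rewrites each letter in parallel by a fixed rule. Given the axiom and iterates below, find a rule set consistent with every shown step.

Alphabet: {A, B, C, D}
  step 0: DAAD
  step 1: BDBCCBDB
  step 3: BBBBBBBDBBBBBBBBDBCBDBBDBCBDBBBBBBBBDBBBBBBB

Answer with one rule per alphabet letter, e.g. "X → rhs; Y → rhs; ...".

A->C, B->BB, C->DAD, D->BDB

  step 0 ⇒ step 1: DAAD ⇒ BDB·C·C·BDB
    A ↦ C
    D ↦ BDB
    B ↦ BB  (constrained at step 1)
    C ↦ DAD  (constrained at step 1)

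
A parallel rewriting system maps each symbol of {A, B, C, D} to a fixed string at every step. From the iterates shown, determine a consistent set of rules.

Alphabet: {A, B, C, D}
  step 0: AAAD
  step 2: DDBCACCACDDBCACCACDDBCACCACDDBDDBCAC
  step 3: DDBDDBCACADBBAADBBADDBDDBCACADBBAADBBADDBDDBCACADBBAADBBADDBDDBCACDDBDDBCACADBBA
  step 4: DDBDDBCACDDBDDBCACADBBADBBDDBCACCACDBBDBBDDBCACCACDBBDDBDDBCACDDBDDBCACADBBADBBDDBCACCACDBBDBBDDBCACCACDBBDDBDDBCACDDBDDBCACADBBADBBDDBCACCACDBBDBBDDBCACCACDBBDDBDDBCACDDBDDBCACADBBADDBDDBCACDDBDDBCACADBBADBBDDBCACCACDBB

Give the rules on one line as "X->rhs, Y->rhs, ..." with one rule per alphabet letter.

  step 3 ⇒ step 4: DDBDDBCACADBBAADBBADDBDDBCACADBBAADBBADDBDDBCACADBBAADBBADDBDDBCACDDBDDBCACADBBA ⇒ DDB·DDB·CAC·DDB·DDB·CAC·A·DBB·A·DBB·DDB·CAC·CAC·DBB·DBB·DDB·CAC·CAC·DBB·DDB·DDB·CAC·DDB·DDB·CAC·A·DBB·A·DBB·DDB·CAC·CAC·DBB·DBB·DDB·CAC·CAC·DBB·DDB·DDB·CAC·DDB·DDB·CAC·A·DBB·A·DBB·DDB·CAC·CAC·DBB·DBB·DDB·CAC·CAC·DBB·DDB·DDB·CAC·DDB·DDB·CAC·A·DBB·A·DDB·DDB·CAC·DDB·DDB·CAC·A·DBB·A·DBB·DDB·CAC·CAC·DBB
    A ↦ DBB
    B ↦ CAC
    C ↦ A
    D ↦ DDB

A->DBB, B->CAC, C->A, D->DDB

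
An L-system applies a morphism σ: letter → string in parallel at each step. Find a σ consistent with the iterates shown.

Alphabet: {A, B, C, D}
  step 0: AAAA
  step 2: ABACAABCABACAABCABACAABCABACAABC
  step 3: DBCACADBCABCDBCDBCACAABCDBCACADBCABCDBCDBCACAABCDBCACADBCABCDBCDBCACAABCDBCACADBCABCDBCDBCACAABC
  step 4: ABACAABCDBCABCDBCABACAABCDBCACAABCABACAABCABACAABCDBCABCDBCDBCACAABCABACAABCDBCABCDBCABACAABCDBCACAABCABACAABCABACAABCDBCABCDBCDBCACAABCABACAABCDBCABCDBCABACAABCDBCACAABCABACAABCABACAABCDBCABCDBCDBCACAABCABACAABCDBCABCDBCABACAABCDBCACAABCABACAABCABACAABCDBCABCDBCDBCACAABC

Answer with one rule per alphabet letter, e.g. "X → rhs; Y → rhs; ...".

A->DBC, B->ACA, C->ABC, D->AB

  step 3 ⇒ step 4: DBCACADBCABCDBCDBCACAABCDBCACADBCABCDBCDBCACAABCDBCACADBCABCDBCDBCACAABCDBCACADBCABCDBCDBCACAABC ⇒ AB·ACA·ABC·DBC·ABC·DBC·AB·ACA·ABC·DBC·ACA·ABC·AB·ACA·ABC·AB·ACA·ABC·DBC·ABC·DBC·DBC·ACA·ABC·AB·ACA·ABC·DBC·ABC·DBC·AB·ACA·ABC·DBC·ACA·ABC·AB·ACA·ABC·AB·ACA·ABC·DBC·ABC·DBC·DBC·ACA·ABC·AB·ACA·ABC·DBC·ABC·DBC·AB·ACA·ABC·DBC·ACA·ABC·AB·ACA·ABC·AB·ACA·ABC·DBC·ABC·DBC·DBC·ACA·ABC·AB·ACA·ABC·DBC·ABC·DBC·AB·ACA·ABC·DBC·ACA·ABC·AB·ACA·ABC·AB·ACA·ABC·DBC·ABC·DBC·DBC·ACA·ABC
    A ↦ DBC
    B ↦ ACA
    C ↦ ABC
    D ↦ AB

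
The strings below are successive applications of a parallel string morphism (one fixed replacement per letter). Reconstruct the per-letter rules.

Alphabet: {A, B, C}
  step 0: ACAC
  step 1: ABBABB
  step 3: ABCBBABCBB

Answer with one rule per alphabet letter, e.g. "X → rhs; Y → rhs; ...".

A->AB, B->C, C->B

  step 0 ⇒ step 1: ACAC ⇒ AB·B·AB·B
    A ↦ AB
    C ↦ B
    B ↦ C  (constrained at step 1)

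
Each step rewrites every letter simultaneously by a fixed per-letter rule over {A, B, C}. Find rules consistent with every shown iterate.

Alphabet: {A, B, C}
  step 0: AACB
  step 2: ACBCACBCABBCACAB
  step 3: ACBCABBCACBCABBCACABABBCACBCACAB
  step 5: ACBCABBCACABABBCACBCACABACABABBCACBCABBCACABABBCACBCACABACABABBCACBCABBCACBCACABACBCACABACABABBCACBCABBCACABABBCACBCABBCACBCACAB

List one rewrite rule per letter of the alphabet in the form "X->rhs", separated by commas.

  step 2 ⇒ step 3: ACBCACBCABBCACAB ⇒ AC·BC·AB·BC·AC·BC·AB·BC·AC·AB·AB·BC·AC·BC·AC·AB
    A ↦ AC
    B ↦ AB
    C ↦ BC

A->AC, B->AB, C->BC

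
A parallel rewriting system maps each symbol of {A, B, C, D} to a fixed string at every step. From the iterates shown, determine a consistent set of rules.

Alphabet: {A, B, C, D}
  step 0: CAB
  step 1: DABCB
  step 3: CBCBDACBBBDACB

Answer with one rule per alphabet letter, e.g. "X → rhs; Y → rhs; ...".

  step 0 ⇒ step 1: CAB ⇒ DA·B·CB
    A ↦ B
    B ↦ CB
    C ↦ DA
    D ↦ B  (constrained at step 1)

A->B, B->CB, C->DA, D->B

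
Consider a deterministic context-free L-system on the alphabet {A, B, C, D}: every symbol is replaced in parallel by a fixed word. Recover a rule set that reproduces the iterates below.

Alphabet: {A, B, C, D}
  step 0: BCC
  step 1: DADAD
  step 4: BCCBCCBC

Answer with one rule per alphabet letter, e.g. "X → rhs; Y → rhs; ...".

  step 0 ⇒ step 1: BCC ⇒ D·AD·AD
    B ↦ D
    C ↦ AD
    A ↦ B  (constrained at step 1)
    D ↦ C  (constrained at step 1)

A->B, B->D, C->AD, D->C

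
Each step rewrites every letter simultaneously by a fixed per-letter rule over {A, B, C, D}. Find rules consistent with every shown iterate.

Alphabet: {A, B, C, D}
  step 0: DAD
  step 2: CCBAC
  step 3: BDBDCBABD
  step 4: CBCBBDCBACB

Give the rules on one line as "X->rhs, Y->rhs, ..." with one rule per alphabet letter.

A->BA, B->C, C->BD, D->B

  step 3 ⇒ step 4: BDBDCBABD ⇒ C·B·C·B·BD·C·BA·C·B
    A ↦ BA
    B ↦ C
    C ↦ BD
    D ↦ B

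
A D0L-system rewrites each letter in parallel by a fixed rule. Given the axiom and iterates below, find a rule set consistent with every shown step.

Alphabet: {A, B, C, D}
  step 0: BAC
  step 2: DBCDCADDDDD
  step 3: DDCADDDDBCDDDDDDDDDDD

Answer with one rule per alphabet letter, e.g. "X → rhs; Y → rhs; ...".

A->BCD, B->CA, C->D, D->DD

  step 2 ⇒ step 3: DBCDCADDDDD ⇒ DD·CA·D·DD·D·BCD·DD·DD·DD·DD·DD
    A ↦ BCD
    B ↦ CA
    C ↦ D
    D ↦ DD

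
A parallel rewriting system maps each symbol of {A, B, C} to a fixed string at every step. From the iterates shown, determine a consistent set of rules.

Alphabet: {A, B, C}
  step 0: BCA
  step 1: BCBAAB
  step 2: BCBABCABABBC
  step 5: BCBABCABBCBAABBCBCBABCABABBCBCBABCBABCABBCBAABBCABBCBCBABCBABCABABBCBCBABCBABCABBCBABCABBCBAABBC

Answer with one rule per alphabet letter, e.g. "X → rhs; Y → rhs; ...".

A->AB, B->BC, C->BA

  step 1 ⇒ step 2: BCBAAB ⇒ BC·BA·BC·AB·AB·BC
    A ↦ AB
    B ↦ BC
    C ↦ BA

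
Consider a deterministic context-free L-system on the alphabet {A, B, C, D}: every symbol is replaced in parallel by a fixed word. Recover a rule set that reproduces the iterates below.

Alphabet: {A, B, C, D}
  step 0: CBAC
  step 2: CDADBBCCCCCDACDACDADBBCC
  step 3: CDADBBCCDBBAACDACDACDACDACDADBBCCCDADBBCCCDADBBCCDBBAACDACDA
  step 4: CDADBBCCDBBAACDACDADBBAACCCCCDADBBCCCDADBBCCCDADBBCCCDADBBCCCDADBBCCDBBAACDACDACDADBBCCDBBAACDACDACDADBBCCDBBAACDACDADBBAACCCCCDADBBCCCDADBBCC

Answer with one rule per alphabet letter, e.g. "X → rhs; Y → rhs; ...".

  step 3 ⇒ step 4: CDADBBCCDBBAACDACDACDACDACDADBBCCCDADBBCCCDADBBCCDBBAACDACDA ⇒ CDA·DBB·CC·DBB·A·A·CDA·CDA·DBB·A·A·CC·CC·CDA·DBB·CC·CDA·DBB·CC·CDA·DBB·CC·CDA·DBB·CC·CDA·DBB·CC·DBB·A·A·CDA·CDA·CDA·DBB·CC·DBB·A·A·CDA·CDA·CDA·DBB·CC·DBB·A·A·CDA·CDA·DBB·A·A·CC·CC·CDA·DBB·CC·CDA·DBB·CC
    A ↦ CC
    B ↦ A
    C ↦ CDA
    D ↦ DBB

A->CC, B->A, C->CDA, D->DBB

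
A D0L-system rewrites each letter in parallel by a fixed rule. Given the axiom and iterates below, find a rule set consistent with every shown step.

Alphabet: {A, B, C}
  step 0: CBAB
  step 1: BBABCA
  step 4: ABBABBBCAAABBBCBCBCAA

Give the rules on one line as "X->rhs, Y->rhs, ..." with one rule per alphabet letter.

  step 0 ⇒ step 1: CBAB ⇒ BB·A·BC·A
    A ↦ BC
    B ↦ A
    C ↦ BB

A->BC, B->A, C->BB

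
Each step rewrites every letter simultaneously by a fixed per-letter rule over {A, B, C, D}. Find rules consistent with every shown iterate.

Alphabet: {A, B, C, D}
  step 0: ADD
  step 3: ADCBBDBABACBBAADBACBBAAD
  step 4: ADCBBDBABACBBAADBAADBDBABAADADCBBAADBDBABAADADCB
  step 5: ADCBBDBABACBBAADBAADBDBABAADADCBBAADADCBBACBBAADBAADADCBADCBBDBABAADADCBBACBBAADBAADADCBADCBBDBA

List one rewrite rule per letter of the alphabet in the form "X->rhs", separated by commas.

  step 4 ⇒ step 5: ADCBBDBABACBBAADBAADBDBABAADADCBBAADBDBABAADADCB ⇒ AD·CB·BD·BA·BA·CB·BA·AD·BA·AD·BD·BA·BA·AD·AD·CB·BA·AD·AD·CB·BA·CB·BA·AD·BA·AD·AD·CB·AD·CB·BD·BA·BA·AD·AD·CB·BA·CB·BA·AD·BA·AD·AD·CB·AD·CB·BD·BA
    A ↦ AD
    B ↦ BA
    C ↦ BD
    D ↦ CB

A->AD, B->BA, C->BD, D->CB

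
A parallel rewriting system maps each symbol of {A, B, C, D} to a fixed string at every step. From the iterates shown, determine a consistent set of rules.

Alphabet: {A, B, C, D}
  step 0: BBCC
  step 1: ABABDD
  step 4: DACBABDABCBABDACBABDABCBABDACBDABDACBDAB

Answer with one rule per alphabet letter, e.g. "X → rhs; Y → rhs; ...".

  step 0 ⇒ step 1: BBCC ⇒ AB·AB·D·D
    B ↦ AB
    C ↦ D
    A ↦ CB  (constrained at step 1)
    D ↦ DA  (constrained at step 1)

A->CB, B->AB, C->D, D->DA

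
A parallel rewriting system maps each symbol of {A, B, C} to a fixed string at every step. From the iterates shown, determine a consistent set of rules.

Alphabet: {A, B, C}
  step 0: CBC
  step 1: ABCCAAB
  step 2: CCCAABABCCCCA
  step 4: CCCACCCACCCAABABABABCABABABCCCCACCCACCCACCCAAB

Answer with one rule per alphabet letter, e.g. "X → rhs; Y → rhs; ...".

  step 1 ⇒ step 2: ABCCAAB ⇒ C·CCA·AB·AB·C·C·CCA
    A ↦ C
    B ↦ CCA
    C ↦ AB

A->C, B->CCA, C->AB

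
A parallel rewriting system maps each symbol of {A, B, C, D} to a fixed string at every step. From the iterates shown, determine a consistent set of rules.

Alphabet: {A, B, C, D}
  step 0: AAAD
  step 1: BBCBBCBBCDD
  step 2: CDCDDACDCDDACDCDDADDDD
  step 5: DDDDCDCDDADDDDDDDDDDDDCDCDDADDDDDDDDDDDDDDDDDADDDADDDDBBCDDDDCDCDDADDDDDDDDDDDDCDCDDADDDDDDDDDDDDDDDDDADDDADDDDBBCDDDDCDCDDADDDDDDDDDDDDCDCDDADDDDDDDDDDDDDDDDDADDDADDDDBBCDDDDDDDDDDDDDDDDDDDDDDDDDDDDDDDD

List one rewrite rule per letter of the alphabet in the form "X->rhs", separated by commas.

A->BBC, B->CD, C->DA, D->DD

  step 1 ⇒ step 2: BBCBBCBBCDD ⇒ CD·CD·DA·CD·CD·DA·CD·CD·DA·DD·DD
    B ↦ CD
    C ↦ DA
    D ↦ DD
  step 0 ⇒ step 1: AAAD ⇒ BBC·BBC·BBC·DD
    A ↦ BBC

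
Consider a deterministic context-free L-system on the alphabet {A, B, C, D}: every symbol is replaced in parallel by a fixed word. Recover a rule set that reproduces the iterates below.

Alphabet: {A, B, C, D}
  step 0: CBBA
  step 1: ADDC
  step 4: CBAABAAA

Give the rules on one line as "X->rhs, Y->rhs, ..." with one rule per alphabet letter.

  step 0 ⇒ step 1: CBBA ⇒ A·D·D·C
    A ↦ C
    B ↦ D
    C ↦ A
    D ↦ BA  (constrained at step 1)

A->C, B->D, C->A, D->BA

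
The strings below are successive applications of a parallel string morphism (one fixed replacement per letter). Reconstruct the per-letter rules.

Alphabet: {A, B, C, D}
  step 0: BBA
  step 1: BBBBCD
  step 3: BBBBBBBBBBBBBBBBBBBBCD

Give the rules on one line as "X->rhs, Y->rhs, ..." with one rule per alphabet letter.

A->CD, B->BB, C->B, D->BA

  step 0 ⇒ step 1: BBA ⇒ BB·BB·CD
    A ↦ CD
    B ↦ BB
    C ↦ B  (constrained at step 1)
    D ↦ BA  (constrained at step 1)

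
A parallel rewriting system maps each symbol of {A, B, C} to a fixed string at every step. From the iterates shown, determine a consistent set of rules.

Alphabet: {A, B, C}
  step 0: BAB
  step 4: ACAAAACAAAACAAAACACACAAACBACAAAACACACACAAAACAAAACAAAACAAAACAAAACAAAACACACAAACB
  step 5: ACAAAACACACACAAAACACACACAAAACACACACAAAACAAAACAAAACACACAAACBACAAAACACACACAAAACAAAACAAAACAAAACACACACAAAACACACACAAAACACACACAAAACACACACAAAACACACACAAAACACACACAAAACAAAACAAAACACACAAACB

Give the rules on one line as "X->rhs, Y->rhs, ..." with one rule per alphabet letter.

  step 4 ⇒ step 5: ACAAAACAAAACAAAACACACAAACBACAAAACACACACAAAACAAAACAAAACAAAACAAAACAAAACACACAAACB ⇒ AC·AAA·AC·AC·AC·AC·AAA·AC·AC·AC·AC·AAA·AC·AC·AC·AC·AAA·AC·AAA·AC·AAA·AC·AC·AC·AAA·CB·AC·AAA·AC·AC·AC·AC·AAA·AC·AAA·AC·AAA·AC·AAA·AC·AC·AC·AC·AAA·AC·AC·AC·AC·AAA·AC·AC·AC·AC·AAA·AC·AC·AC·AC·AAA·AC·AC·AC·AC·AAA·AC·AC·AC·AC·AAA·AC·AAA·AC·AAA·AC·AC·AC·AAA·CB
    A ↦ AC
    B ↦ CB
    C ↦ AAA

A->AC, B->CB, C->AAA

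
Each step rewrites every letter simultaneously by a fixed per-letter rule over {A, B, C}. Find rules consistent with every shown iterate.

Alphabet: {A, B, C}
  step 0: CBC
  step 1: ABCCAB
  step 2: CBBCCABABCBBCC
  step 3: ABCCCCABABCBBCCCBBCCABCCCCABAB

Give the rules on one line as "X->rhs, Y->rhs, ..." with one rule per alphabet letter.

A->CBB, B->CC, C->AB

  step 2 ⇒ step 3: CBBCCABABCBBCC ⇒ AB·CC·CC·AB·AB·CBB·CC·CBB·CC·AB·CC·CC·AB·AB
    A ↦ CBB
    B ↦ CC
    C ↦ AB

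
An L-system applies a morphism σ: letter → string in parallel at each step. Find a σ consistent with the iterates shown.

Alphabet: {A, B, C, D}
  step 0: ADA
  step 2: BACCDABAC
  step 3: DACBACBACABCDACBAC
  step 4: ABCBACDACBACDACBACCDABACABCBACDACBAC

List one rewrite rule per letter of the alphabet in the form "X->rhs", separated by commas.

A->C, B->DA, C->BAC, D->AB

  step 3 ⇒ step 4: DACBACBACABCDACBAC ⇒ AB·C·BAC·DA·C·BAC·DA·C·BAC·C·DA·BAC·AB·C·BAC·DA·C·BAC
    A ↦ C
    B ↦ DA
    C ↦ BAC
    D ↦ AB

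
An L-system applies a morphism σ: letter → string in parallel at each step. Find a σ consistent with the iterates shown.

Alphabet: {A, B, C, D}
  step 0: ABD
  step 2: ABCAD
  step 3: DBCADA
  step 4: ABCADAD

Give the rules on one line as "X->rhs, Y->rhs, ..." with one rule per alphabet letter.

  step 3 ⇒ step 4: DBCADA ⇒ A·BC·A·D·A·D
    A ↦ D
    B ↦ BC
    C ↦ A
    D ↦ A

A->D, B->BC, C->A, D->A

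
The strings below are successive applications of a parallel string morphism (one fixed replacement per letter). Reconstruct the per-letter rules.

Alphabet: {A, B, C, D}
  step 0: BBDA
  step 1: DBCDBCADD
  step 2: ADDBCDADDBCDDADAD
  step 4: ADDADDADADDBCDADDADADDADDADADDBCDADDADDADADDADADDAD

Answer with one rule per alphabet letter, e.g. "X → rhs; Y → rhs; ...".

  step 1 ⇒ step 2: DBCDBCADD ⇒ AD·DBC·D·AD·DBC·D·D·AD·AD
    A ↦ D
    B ↦ DBC
    C ↦ D
    D ↦ AD

A->D, B->DBC, C->D, D->AD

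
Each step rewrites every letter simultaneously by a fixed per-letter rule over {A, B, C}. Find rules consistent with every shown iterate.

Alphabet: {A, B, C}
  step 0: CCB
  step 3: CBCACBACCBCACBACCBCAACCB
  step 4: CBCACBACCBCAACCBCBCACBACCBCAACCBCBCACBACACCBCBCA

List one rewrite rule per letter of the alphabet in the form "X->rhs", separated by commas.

A->AC, B->CA, C->CB

  step 3 ⇒ step 4: CBCACBACCBCACBACCBCAACCB ⇒ CB·CA·CB·AC·CB·CA·AC·CB·CB·CA·CB·AC·CB·CA·AC·CB·CB·CA·CB·AC·AC·CB·CB·CA
    A ↦ AC
    B ↦ CA
    C ↦ CB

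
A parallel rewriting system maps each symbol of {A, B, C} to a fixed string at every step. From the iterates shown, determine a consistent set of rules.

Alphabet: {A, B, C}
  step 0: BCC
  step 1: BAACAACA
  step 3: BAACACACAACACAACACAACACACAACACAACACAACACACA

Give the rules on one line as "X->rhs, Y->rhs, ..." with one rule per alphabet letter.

  step 0 ⇒ step 1: BCC ⇒ BA·ACA·ACA
    B ↦ BA
    C ↦ ACA
    A ↦ AC  (constrained at step 1)

A->AC, B->BA, C->ACA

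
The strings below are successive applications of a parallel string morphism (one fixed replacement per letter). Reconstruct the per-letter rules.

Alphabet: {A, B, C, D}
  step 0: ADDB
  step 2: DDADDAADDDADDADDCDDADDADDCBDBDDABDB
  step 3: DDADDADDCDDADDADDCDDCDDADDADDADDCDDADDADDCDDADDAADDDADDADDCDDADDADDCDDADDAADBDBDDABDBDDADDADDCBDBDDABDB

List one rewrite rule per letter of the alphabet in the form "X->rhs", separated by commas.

A->DDC, B->BDB, C->AD, D->DDA

  step 2 ⇒ step 3: DDADDAADDDADDADDCDDADDADDCBDBDDABDB ⇒ DDA·DDA·DDC·DDA·DDA·DDC·DDC·DDA·DDA·DDA·DDC·DDA·DDA·DDC·DDA·DDA·AD·DDA·DDA·DDC·DDA·DDA·DDC·DDA·DDA·AD·BDB·DDA·BDB·DDA·DDA·DDC·BDB·DDA·BDB
    A ↦ DDC
    B ↦ BDB
    C ↦ AD
    D ↦ DDA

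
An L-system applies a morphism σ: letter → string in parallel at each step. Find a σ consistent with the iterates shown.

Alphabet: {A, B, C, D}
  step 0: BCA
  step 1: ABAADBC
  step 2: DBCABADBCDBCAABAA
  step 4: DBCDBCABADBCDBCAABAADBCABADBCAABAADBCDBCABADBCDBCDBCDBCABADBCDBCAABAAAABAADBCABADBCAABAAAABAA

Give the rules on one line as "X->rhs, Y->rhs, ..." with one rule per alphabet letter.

A->DBC, B->ABA, C->A, D->A

  step 1 ⇒ step 2: ABAADBC ⇒ DBC·ABA·DBC·DBC·A·ABA·A
    A ↦ DBC
    B ↦ ABA
    C ↦ A
    D ↦ A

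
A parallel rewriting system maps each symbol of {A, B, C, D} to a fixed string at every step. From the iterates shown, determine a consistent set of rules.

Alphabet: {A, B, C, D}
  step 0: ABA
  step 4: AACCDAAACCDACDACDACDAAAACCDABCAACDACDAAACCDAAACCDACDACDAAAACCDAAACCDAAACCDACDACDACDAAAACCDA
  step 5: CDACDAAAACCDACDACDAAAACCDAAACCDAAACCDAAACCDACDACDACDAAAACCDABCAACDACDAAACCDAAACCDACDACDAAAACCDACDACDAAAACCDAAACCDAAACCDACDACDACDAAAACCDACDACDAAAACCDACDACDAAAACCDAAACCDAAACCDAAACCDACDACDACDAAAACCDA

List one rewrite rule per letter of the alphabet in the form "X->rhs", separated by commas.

  step 4 ⇒ step 5: AACCDAAACCDACDACDACDAAAACCDABCAACDACDAAACCDAAACCDACDACDAAAACCDAAACCDAAACCDACDACDACDAAAACCDA ⇒ CDA·CDA·A·A·AC·CDA·CDA·CDA·A·A·AC·CDA·A·AC·CDA·A·AC·CDA·A·AC·CDA·CDA·CDA·CDA·A·A·AC·CDA·BCA·A·CDA·CDA·A·AC·CDA·A·AC·CDA·CDA·CDA·A·A·AC·CDA·CDA·CDA·A·A·AC·CDA·A·AC·CDA·A·AC·CDA·CDA·CDA·CDA·A·A·AC·CDA·CDA·CDA·A·A·AC·CDA·CDA·CDA·A·A·AC·CDA·A·AC·CDA·A·AC·CDA·A·AC·CDA·CDA·CDA·CDA·A·A·AC·CDA
    A ↦ CDA
    B ↦ BCA
    C ↦ A
    D ↦ AC

A->CDA, B->BCA, C->A, D->AC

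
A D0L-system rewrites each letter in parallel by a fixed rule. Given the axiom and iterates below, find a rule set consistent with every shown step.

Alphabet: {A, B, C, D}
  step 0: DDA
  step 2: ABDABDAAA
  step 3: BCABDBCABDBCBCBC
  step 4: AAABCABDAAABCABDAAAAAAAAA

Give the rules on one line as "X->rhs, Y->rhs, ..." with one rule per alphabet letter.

  step 3 ⇒ step 4: BCABDBCABDBCBCBC ⇒ A·AA·BC·A·BD·A·AA·BC·A·BD·A·AA·A·AA·A·AA
    A ↦ BC
    B ↦ A
    C ↦ AA
    D ↦ BD

A->BC, B->A, C->AA, D->BD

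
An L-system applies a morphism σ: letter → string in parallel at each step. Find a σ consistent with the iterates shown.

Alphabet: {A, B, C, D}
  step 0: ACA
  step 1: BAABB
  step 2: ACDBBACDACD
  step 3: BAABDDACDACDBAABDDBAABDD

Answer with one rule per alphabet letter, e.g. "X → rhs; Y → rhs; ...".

A->B, B->ACD, C->AAB, D->DD

  step 2 ⇒ step 3: ACDBBACDACD ⇒ B·AAB·DD·ACD·ACD·B·AAB·DD·B·AAB·DD
    A ↦ B
    B ↦ ACD
    C ↦ AAB
    D ↦ DD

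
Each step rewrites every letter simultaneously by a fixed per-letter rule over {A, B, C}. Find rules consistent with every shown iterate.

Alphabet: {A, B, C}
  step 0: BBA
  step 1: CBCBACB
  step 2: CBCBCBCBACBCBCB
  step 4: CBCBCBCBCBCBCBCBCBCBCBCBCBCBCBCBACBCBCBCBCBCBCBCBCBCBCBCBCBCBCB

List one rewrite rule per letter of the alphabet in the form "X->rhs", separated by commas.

A->ACB, B->CB, C->CB

  step 1 ⇒ step 2: CBCBACB ⇒ CB·CB·CB·CB·ACB·CB·CB
    A ↦ ACB
    B ↦ CB
    C ↦ CB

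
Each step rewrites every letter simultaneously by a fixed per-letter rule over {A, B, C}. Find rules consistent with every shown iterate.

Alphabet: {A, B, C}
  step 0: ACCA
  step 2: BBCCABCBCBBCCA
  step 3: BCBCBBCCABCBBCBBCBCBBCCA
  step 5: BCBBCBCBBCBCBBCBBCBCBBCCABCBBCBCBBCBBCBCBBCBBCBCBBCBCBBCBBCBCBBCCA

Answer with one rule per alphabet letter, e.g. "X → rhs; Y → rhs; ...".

  step 2 ⇒ step 3: BBCCABCBCBBCCA ⇒ BC·BC·B·B·CCA·BC·B·BC·B·BC·BC·B·B·CCA
    A ↦ CCA
    B ↦ BC
    C ↦ B

A->CCA, B->BC, C->B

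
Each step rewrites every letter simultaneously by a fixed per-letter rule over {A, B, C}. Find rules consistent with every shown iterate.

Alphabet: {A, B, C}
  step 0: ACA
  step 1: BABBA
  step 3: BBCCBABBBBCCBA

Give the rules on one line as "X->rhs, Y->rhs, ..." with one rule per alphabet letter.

  step 0 ⇒ step 1: ACA ⇒ BA·B·BA
    A ↦ BA
    C ↦ B
    B ↦ CC  (constrained at step 1)

A->BA, B->CC, C->B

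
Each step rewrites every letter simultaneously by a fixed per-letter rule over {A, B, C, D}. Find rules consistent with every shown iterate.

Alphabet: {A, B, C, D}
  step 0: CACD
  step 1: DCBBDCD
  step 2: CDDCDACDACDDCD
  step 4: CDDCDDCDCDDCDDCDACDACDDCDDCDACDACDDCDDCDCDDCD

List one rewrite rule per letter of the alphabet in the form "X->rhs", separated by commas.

  step 1 ⇒ step 2: DCBBDCD ⇒ CD·D·CDA·CDA·CD·D·CD
    B ↦ CDA
    C ↦ D
    D ↦ CD
  step 0 ⇒ step 1: CACD ⇒ D·CBB·D·CD
    A ↦ CBB

A->CBB, B->CDA, C->D, D->CD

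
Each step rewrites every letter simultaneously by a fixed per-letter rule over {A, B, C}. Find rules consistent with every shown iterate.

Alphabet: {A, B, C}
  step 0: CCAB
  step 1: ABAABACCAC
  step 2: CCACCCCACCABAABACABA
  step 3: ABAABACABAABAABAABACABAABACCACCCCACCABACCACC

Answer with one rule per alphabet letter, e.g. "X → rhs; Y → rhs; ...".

A->C, B->CAC, C->ABA

  step 2 ⇒ step 3: CCACCCCACCABAABACABA ⇒ ABA·ABA·C·ABA·ABA·ABA·ABA·C·ABA·ABA·C·CAC·C·C·CAC·C·ABA·C·CAC·C
    A ↦ C
    B ↦ CAC
    C ↦ ABA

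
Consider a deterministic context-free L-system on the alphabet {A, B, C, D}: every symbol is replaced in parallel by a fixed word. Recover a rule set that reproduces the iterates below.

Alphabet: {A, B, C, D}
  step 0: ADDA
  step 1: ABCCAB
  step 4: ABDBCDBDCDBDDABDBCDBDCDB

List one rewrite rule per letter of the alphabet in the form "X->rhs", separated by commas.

A->AB, B->DB, C->D, D->C

  step 0 ⇒ step 1: ADDA ⇒ AB·C·C·AB
    A ↦ AB
    D ↦ C
    B ↦ DB  (constrained at step 1)
    C ↦ D  (constrained at step 1)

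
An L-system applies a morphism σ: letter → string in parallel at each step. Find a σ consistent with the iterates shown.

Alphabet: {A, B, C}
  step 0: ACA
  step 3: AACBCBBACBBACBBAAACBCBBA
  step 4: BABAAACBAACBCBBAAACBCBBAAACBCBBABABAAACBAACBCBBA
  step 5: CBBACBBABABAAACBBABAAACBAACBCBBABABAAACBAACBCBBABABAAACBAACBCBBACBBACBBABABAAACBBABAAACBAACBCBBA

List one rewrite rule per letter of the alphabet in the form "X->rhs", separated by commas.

  step 4 ⇒ step 5: BABAAACBAACBCBBAAACBCBBAAACBCBBABABAAACBAACBCBBA ⇒ CB·BA·CB·BA·BA·BA·AA·CB·BA·BA·AA·CB·AA·CB·CB·BA·BA·BA·AA·CB·AA·CB·CB·BA·BA·BA·AA·CB·AA·CB·CB·BA·CB·BA·CB·BA·BA·BA·AA·CB·BA·BA·AA·CB·AA·CB·CB·BA
    A ↦ BA
    B ↦ CB
    C ↦ AA

A->BA, B->CB, C->AA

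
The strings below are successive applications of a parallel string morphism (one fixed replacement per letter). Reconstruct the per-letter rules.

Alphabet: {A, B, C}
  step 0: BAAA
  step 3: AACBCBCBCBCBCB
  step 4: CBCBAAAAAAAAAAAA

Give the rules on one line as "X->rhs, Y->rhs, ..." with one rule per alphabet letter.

A->CB, B->A, C->A

  step 3 ⇒ step 4: AACBCBCBCBCBCB ⇒ CB·CB·A·A·A·A·A·A·A·A·A·A·A·A
    A ↦ CB
    B ↦ A
    C ↦ A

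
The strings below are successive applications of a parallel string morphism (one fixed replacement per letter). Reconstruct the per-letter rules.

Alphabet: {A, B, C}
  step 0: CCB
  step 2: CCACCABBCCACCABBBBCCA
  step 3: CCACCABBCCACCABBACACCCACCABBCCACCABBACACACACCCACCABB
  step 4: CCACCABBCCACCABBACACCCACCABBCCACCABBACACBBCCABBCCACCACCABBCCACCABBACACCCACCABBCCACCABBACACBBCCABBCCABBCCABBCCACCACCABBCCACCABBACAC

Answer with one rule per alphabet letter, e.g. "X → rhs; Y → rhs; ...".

  step 3 ⇒ step 4: CCACCABBCCACCABBACACCCACCABBCCACCABBACACACACCCACCABB ⇒ CCA·CCA·BB·CCA·CCA·BB·AC·AC·CCA·CCA·BB·CCA·CCA·BB·AC·AC·BB·CCA·BB·CCA·CCA·CCA·BB·CCA·CCA·BB·AC·AC·CCA·CCA·BB·CCA·CCA·BB·AC·AC·BB·CCA·BB·CCA·BB·CCA·BB·CCA·CCA·CCA·BB·CCA·CCA·BB·AC·AC
    A ↦ BB
    B ↦ AC
    C ↦ CCA

A->BB, B->AC, C->CCA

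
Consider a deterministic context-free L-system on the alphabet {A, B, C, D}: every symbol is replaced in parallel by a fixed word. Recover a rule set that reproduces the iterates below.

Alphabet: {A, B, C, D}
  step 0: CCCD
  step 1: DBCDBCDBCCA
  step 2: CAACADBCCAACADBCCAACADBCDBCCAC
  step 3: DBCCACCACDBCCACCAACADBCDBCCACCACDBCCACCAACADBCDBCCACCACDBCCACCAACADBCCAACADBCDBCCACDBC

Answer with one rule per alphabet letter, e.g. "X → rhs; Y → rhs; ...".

A->CAC, B->ACA, C->DBC, D->CA

  step 2 ⇒ step 3: CAACADBCCAACADBCCAACADBCDBCCAC ⇒ DBC·CAC·CAC·DBC·CAC·CA·ACA·DBC·DBC·CAC·CAC·DBC·CAC·CA·ACA·DBC·DBC·CAC·CAC·DBC·CAC·CA·ACA·DBC·CA·ACA·DBC·DBC·CAC·DBC
    A ↦ CAC
    B ↦ ACA
    C ↦ DBC
    D ↦ CA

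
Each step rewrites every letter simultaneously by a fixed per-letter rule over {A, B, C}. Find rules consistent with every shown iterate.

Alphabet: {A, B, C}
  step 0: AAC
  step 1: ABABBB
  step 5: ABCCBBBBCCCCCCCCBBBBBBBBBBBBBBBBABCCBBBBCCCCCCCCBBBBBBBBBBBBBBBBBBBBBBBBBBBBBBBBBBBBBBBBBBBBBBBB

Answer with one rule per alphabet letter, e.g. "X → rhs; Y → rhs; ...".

  step 0 ⇒ step 1: AAC ⇒ AB·AB·BB
    A ↦ AB
    C ↦ BB
    B ↦ CC  (constrained at step 1)

A->AB, B->CC, C->BB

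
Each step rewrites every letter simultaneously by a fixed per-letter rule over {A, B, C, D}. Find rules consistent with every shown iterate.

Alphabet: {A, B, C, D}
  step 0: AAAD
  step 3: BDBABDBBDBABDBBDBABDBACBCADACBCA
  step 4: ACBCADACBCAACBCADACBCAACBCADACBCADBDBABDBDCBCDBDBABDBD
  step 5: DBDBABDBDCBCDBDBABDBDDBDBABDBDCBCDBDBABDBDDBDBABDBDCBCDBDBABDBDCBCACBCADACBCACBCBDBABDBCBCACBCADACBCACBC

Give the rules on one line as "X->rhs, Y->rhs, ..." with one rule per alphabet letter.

A->D, B->A, C->BDB, D->CBC

  step 4 ⇒ step 5: ACBCADACBCAACBCADACBCAACBCADACBCADBDBABDBDCBCDBDBABDBD ⇒ D·BDB·A·BDB·D·CBC·D·BDB·A·BDB·D·D·BDB·A·BDB·D·CBC·D·BDB·A·BDB·D·D·BDB·A·BDB·D·CBC·D·BDB·A·BDB·D·CBC·A·CBC·A·D·A·CBC·A·CBC·BDB·A·BDB·CBC·A·CBC·A·D·A·CBC·A·CBC
    A ↦ D
    B ↦ A
    C ↦ BDB
    D ↦ CBC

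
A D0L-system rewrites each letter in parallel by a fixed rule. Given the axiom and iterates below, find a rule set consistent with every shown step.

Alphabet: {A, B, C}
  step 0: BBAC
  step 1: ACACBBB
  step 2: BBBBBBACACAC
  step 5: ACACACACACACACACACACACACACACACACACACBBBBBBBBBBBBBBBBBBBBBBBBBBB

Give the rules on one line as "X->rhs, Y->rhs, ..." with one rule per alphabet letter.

  step 1 ⇒ step 2: ACACBBB ⇒ B·BB·B·BB·AC·AC·AC
    A ↦ B
    B ↦ AC
    C ↦ BB

A->B, B->AC, C->BB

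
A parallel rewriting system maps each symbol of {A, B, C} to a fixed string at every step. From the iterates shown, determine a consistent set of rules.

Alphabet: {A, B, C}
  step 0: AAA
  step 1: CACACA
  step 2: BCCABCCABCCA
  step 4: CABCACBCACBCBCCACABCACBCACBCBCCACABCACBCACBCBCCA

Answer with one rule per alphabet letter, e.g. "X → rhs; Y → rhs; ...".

A->CA, B->AC, C->BC

  step 1 ⇒ step 2: CACACA ⇒ BC·CA·BC·CA·BC·CA
    A ↦ CA
    C ↦ BC
    B ↦ AC  (constrained at step 2)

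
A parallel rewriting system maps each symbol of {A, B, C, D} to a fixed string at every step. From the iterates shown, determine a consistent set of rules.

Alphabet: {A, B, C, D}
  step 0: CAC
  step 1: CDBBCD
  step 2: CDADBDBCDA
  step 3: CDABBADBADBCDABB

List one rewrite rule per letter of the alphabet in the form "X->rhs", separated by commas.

A->BB, B->DB, C->CD, D->A

  step 2 ⇒ step 3: CDADBDBCDA ⇒ CD·A·BB·A·DB·A·DB·CD·A·BB
    A ↦ BB
    B ↦ DB
    C ↦ CD
    D ↦ A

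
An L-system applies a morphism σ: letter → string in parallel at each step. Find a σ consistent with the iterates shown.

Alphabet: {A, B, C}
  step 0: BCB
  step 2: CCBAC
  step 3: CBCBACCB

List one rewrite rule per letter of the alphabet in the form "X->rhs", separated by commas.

A->C, B->A, C->CB

  step 2 ⇒ step 3: CCBAC ⇒ CB·CB·A·C·CB
    A ↦ C
    B ↦ A
    C ↦ CB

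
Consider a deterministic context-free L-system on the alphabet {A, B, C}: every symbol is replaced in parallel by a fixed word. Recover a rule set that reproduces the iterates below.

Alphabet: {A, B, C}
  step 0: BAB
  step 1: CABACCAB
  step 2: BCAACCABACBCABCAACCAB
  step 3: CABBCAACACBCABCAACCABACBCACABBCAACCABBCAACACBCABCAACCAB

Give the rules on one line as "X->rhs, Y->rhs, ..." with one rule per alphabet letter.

  step 2 ⇒ step 3: BCAACCABACBCABCAACCAB ⇒ CAB·BCA·AC·AC·BCA·BCA·AC·CAB·AC·BCA·CAB·BCA·AC·CAB·BCA·AC·AC·BCA·BCA·AC·CAB
    A ↦ AC
    B ↦ CAB
    C ↦ BCA

A->AC, B->CAB, C->BCA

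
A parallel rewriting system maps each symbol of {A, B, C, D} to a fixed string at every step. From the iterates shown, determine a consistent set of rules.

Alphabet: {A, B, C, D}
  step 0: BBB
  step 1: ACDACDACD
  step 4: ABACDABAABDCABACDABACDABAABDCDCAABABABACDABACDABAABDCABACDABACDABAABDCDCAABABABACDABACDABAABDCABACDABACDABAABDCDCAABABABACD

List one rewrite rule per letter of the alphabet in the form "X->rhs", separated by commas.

A->AB, B->ACD, C->AAB, D->DC

  step 0 ⇒ step 1: BBB ⇒ ACD·ACD·ACD
    B ↦ ACD
    A ↦ AB  (constrained at step 1)
    C ↦ AAB  (constrained at step 1)
    D ↦ DC  (constrained at step 1)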